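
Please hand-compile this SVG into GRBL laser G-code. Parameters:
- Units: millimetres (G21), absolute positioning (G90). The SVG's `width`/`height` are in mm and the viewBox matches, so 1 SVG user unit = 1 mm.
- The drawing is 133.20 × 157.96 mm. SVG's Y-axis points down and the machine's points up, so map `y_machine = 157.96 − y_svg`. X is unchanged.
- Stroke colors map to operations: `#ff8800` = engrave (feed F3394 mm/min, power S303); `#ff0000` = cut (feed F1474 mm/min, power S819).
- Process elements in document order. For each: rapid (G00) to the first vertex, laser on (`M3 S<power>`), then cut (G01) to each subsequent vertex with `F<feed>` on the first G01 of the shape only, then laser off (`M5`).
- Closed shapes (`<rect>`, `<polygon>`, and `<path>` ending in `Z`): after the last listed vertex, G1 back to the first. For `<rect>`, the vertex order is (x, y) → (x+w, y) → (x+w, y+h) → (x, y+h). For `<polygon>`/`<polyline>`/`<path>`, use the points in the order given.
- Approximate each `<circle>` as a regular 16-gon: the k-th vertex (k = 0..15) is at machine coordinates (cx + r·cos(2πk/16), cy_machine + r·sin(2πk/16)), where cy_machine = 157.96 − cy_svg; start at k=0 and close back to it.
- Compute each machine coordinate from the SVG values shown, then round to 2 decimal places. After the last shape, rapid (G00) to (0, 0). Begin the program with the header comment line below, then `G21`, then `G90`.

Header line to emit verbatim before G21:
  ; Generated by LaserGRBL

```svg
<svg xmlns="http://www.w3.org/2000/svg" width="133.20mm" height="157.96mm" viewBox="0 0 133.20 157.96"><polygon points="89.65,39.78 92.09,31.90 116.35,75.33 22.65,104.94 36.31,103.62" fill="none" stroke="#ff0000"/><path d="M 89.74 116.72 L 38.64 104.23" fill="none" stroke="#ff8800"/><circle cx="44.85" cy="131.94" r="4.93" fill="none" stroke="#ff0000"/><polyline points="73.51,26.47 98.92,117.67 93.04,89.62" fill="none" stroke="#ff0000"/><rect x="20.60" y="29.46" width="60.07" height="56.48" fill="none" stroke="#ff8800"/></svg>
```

; Generated by LaserGRBL
G21
G90
G00 X89.65 Y118.18
M3 S819
G01 X92.09 Y126.06 F1474
G01 X116.35 Y82.63
G01 X22.65 Y53.02
G01 X36.31 Y54.34
G01 X89.65 Y118.18
M5
G00 X89.74 Y41.24
M3 S303
G01 X38.64 Y53.73 F3394
M5
G00 X49.78 Y26.02
M3 S819
G01 X49.40 Y27.91 F1474
G01 X48.34 Y29.51
G01 X46.74 Y30.57
G01 X44.85 Y30.95
G01 X42.96 Y30.57
G01 X41.36 Y29.51
G01 X40.30 Y27.91
G01 X39.92 Y26.02
G01 X40.30 Y24.13
G01 X41.36 Y22.53
G01 X42.96 Y21.47
G01 X44.85 Y21.09
G01 X46.74 Y21.47
G01 X48.34 Y22.53
G01 X49.40 Y24.13
G01 X49.78 Y26.02
M5
G00 X73.51 Y131.49
M3 S819
G01 X98.92 Y40.29 F1474
G01 X93.04 Y68.34
M5
G00 X20.60 Y128.50
M3 S303
G01 X80.67 Y128.50 F3394
G01 X80.67 Y72.02
G01 X20.60 Y72.02
G01 X20.60 Y128.50
M5
G00 X0.00 Y0.00

Since the viewBox matches the mm dimensions, user units are millimetres directly. The only transform is the Y-flip y_m = 157.96 − y_svg.

Shape 1 is a closed polygon drawn with `<polygon>`. Its stroke #ff0000 means cut at S819, F1474. After flipping Y the toolpath is (89.65,118.18) → (92.09,126.06) → (116.35,82.63) → (22.65,53.02) → (36.31,54.34) → (89.65,118.18), returning to the start.

Shape 2 is a line segment drawn with `<path>`. Its stroke #ff8800 means engrave at S303, F3394. After flipping Y the toolpath is (89.74,41.24) → (38.64,53.73).

Shape 3 is a circle drawn with `<circle>`. Its stroke #ff0000 means cut at S819, F1474. After flipping Y the toolpath is (49.78,26.02) → (49.40,27.91) → (48.34,29.51) → (46.74,30.57) → (44.85,30.95) → (42.96,30.57) → (41.36,29.51) → (40.30,27.91) → (39.92,26.02) → (40.30,24.13) → (41.36,22.53) → (42.96,21.47) → (44.85,21.09) → (46.74,21.47) → (48.34,22.53) → (49.40,24.13) → (49.78,26.02), returning to the start.

Shape 4 is a open polyline drawn with `<polyline>`. Its stroke #ff0000 means cut at S819, F1474. After flipping Y the toolpath is (73.51,131.49) → (98.92,40.29) → (93.04,68.34).

Shape 5 is a rectangle drawn with `<rect>`. Its stroke #ff8800 means engrave at S303, F3394. After flipping Y the toolpath is (20.60,128.50) → (80.67,128.50) → (80.67,72.02) → (20.60,72.02) → (20.60,128.50), returning to the start.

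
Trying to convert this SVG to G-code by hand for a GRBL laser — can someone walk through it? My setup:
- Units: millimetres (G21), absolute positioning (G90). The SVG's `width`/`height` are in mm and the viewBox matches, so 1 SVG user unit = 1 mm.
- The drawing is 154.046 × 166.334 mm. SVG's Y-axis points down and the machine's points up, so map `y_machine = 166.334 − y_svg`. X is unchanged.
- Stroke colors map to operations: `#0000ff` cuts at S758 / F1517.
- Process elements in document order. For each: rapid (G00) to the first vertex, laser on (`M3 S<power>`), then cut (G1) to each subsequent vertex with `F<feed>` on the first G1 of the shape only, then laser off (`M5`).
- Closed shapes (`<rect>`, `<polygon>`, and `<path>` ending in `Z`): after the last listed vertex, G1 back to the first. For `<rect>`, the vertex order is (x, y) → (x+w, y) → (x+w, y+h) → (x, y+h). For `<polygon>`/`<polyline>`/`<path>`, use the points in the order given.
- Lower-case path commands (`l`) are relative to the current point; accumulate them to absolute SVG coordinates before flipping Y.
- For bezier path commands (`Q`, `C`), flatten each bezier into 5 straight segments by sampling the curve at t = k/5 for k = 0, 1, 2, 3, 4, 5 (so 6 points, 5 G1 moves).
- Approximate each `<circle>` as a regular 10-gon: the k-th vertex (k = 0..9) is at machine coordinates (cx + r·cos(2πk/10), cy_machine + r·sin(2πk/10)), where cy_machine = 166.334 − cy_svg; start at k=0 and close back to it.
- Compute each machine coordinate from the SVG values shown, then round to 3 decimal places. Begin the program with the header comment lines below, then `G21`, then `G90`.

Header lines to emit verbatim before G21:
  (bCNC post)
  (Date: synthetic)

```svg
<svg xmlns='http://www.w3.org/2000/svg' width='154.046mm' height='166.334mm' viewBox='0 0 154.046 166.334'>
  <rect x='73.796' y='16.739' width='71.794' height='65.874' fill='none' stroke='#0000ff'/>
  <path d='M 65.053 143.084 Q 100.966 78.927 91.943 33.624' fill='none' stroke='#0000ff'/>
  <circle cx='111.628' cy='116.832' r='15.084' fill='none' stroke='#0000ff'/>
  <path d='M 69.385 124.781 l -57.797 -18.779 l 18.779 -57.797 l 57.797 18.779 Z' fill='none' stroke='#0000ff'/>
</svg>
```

(bCNC post)
(Date: synthetic)
G21
G90
G00 X73.796 Y149.595
M3 S758
G1 X145.590 Y149.595 F1517
G1 X145.590 Y83.721
G1 X73.796 Y83.721
G1 X73.796 Y149.595
M5
G00 X65.053 Y23.250
M3 S758
G1 X77.621 Y48.159 F1517
G1 X86.594 Y71.559
G1 X91.972 Y93.451
G1 X93.755 Y113.835
G1 X91.943 Y132.710
M5
G00 X126.712 Y49.502
M3 S758
G1 X123.831 Y58.368 F1517
G1 X116.289 Y63.848
G1 X106.967 Y63.848
G1 X99.425 Y58.368
G1 X96.544 Y49.502
G1 X99.425 Y40.636
G1 X106.967 Y35.156
G1 X116.289 Y35.156
G1 X123.831 Y40.636
G1 X126.712 Y49.502
M5
G00 X69.385 Y41.553
M3 S758
G1 X11.588 Y60.332 F1517
G1 X30.367 Y118.129
G1 X88.164 Y99.350
G1 X69.385 Y41.553
M5

Since the viewBox matches the mm dimensions, user units are millimetres directly. The only transform is the Y-flip y_m = 166.334 − y_svg.

Shape 1 is a rectangle drawn with `<rect>`. Its stroke #0000ff means cut at S758, F1517. After flipping Y the toolpath is (73.796,149.595) → (145.590,149.595) → (145.590,83.721) → (73.796,83.721) → (73.796,149.595), returning to the start.

Shape 2 is a quadratic bezier drawn with `<path>`. Its stroke #0000ff means cut at S758, F1517. After flipping Y the toolpath is (65.053,23.250) → (77.621,48.159) → (86.594,71.559) → (91.972,93.451) → (93.755,113.835) → (91.943,132.710).

Shape 3 is a circle drawn with `<circle>`. Its stroke #0000ff means cut at S758, F1517. After flipping Y the toolpath is (126.712,49.502) → (123.831,58.368) → (116.289,63.848) → (106.967,63.848) → (99.425,58.368) → (96.544,49.502) → (99.425,40.636) → (106.967,35.156) → (116.289,35.156) → (123.831,40.636) → (126.712,49.502), returning to the start.

Shape 4 is a regular polygon drawn with `<path>`. Its stroke #0000ff means cut at S758, F1517. After flipping Y the toolpath is (69.385,41.553) → (11.588,60.332) → (30.367,118.129) → (88.164,99.350) → (69.385,41.553), returning to the start.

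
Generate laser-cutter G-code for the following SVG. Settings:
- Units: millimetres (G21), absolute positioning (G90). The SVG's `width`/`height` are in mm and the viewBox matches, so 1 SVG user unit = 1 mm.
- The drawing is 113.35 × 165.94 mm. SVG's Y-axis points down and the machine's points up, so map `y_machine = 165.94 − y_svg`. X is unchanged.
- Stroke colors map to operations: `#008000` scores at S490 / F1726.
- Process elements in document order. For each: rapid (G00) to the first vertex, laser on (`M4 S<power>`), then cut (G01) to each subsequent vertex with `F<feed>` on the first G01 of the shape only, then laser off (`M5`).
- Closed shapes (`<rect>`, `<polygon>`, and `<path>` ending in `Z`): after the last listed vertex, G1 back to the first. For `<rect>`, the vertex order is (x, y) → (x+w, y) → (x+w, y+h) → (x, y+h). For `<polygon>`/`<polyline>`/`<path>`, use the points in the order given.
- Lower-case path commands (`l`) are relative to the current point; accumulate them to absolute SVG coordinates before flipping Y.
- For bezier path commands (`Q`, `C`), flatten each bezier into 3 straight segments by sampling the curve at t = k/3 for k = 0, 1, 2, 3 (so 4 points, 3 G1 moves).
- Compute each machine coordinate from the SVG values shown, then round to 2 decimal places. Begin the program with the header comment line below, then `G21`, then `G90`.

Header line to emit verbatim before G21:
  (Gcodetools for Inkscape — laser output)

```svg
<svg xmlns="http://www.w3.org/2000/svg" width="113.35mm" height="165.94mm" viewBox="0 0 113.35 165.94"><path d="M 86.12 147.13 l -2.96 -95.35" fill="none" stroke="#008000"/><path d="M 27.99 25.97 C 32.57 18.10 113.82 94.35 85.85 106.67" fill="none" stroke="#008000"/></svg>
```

(Gcodetools for Inkscape — laser output)
G21
G90
G00 X86.12 Y18.81
M4 S490
G01 X83.16 Y114.16 F1726
M5
G00 X27.99 Y139.97
M4 S490
G01 X51.24 Y125.28 F1726
G01 X84.30 Y87.42
G01 X85.85 Y59.27
M5

1 u = 1 mm; y_m = 165.94 − y.

[1] `<path>` line segment, #008000→score S490 F1726: (86.12,18.81) → (83.16,114.16)

[2] `<path>` cubic bezier, #008000→score S490 F1726: (27.99,139.97) → (51.24,125.28) → (84.30,87.42) → (85.85,59.27)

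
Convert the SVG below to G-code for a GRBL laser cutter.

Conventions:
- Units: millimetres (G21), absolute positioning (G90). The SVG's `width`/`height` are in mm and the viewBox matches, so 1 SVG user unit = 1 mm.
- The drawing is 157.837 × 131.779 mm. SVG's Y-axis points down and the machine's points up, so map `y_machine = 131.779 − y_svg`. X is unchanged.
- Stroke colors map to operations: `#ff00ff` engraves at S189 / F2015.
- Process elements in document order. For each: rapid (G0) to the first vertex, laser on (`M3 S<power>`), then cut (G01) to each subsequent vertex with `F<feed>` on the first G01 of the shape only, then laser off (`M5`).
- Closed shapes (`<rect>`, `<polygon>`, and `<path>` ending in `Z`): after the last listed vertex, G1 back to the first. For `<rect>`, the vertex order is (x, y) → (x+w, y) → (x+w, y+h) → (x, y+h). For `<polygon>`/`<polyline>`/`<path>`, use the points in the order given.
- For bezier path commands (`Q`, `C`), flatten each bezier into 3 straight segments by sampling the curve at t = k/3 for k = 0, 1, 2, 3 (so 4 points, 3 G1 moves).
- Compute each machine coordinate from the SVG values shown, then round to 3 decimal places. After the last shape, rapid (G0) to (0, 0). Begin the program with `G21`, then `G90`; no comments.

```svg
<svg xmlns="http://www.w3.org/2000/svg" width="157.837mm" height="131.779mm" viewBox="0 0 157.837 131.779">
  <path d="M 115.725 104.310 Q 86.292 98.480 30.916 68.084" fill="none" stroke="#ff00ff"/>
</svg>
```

viewBox `0 0 157.837 131.779` with mm width/height → 1 unit = 1 mm. Flip: y_m = 131.779 − y_svg.

**Shape 1** — `<path>` quadratic bezier, stroke `#ff00ff` → engrave (S189, F2015). Control points (SVG): P0=(115.725,104.310), P1=(86.292,98.480), P2=(30.916,68.084); sampled at t=k/3. Machine vertices: (115.725,27.469) → (93.220,34.085) → (64.951,46.161) → (30.916,63.695). Open path.

G21
G90
G0 X115.725 Y27.469
M3 S189
G01 X93.220 Y34.085 F2015
G01 X64.951 Y46.161
G01 X30.916 Y63.695
M5
G0 X0.000 Y0.000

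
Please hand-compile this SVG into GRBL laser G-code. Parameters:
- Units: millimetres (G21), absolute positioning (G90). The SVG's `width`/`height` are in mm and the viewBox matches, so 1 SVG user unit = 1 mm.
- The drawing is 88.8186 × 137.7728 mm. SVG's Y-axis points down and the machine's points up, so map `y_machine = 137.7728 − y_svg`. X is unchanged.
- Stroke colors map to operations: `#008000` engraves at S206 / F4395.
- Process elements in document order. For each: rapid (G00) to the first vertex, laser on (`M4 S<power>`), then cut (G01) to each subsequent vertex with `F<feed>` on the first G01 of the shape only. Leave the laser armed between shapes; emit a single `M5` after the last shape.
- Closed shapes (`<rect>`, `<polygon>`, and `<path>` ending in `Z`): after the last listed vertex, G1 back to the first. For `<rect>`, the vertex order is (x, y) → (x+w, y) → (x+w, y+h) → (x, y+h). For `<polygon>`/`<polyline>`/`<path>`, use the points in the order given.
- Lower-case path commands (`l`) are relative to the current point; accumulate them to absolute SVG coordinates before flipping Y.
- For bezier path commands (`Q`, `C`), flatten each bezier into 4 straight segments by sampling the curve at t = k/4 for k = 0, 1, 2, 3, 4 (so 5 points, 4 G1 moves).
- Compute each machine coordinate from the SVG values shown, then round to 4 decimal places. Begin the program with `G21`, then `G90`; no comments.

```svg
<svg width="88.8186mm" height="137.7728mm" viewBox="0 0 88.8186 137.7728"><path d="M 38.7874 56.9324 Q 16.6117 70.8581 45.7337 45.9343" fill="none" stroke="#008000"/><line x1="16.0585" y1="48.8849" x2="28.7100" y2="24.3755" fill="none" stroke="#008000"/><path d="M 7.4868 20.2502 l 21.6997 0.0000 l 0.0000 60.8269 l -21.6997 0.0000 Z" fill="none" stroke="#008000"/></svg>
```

viewBox `0 0 88.8186 137.7728` with mm width/height → 1 unit = 1 mm. Flip: y_m = 137.7728 − y_svg.

**Shape 1** — `<path>` quadratic bezier, stroke `#008000` → engrave (S206, F4395). Control points (SVG): P0=(38.7874,56.9324), P1=(16.6117,70.8581), P2=(45.7337,45.9343); sampled at t=k/4. Machine vertices: (38.7874,80.8404) → (30.9057,76.3056) → (29.4361,76.6271) → (34.3788,81.8047) → (45.7337,91.8385). Open path.

**Shape 2** — `<line>` line segment, stroke `#008000` → engrave (S206, F4395). Machine vertices: (16.0585,88.8879) → (28.7100,113.3973). Open path.

**Shape 3** — `<path>` rectangle, stroke `#008000` → engrave (S206, F4395). Machine vertices: (7.4868,117.5226) → (29.1865,117.5226) → (29.1865,56.6957) → (7.4868,56.6957) → (7.4868,117.5226). Closed: final G1 returns to the first vertex.

G21
G90
G00 X38.7874 Y80.8404
M4 S206
G01 X30.9057 Y76.3056 F4395
G01 X29.4361 Y76.6271
G01 X34.3788 Y81.8047
G01 X45.7337 Y91.8385
G00 X16.0585 Y88.8879
M4 S206
G01 X28.7100 Y113.3973 F4395
G00 X7.4868 Y117.5226
M4 S206
G01 X29.1865 Y117.5226 F4395
G01 X29.1865 Y56.6957
G01 X7.4868 Y56.6957
G01 X7.4868 Y117.5226
M5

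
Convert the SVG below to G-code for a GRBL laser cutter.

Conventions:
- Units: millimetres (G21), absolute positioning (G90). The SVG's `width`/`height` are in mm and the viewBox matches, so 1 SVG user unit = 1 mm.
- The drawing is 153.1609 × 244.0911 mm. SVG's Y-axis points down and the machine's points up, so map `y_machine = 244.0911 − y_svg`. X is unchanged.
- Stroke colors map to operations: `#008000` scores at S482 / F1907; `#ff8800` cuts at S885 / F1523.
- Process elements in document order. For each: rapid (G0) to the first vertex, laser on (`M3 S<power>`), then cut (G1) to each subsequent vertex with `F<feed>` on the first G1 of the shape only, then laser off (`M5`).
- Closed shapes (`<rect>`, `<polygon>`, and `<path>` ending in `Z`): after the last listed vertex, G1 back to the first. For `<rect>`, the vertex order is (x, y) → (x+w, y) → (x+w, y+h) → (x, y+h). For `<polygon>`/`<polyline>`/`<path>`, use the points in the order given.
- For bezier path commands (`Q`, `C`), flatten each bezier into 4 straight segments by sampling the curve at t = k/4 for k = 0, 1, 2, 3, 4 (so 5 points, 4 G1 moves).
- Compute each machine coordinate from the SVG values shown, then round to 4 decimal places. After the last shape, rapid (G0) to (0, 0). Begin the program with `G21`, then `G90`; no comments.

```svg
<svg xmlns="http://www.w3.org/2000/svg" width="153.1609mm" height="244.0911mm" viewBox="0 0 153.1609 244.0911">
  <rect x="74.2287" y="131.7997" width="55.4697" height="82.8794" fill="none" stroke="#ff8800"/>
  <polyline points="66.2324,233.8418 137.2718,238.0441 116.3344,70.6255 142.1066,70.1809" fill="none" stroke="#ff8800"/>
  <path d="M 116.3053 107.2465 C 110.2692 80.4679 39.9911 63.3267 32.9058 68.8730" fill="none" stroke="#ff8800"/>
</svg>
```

viewBox `0 0 153.1609 244.0911` with mm width/height → 1 unit = 1 mm. Flip: y_m = 244.0911 − y_svg.

**Shape 1** — `<rect>` rectangle, stroke `#ff8800` → cut (S885, F1523). Machine vertices: (74.2287,112.2914) → (129.6984,112.2914) → (129.6984,29.4120) → (74.2287,29.4120) → (74.2287,112.2914). Closed: final G1 returns to the first vertex.

**Shape 2** — `<polyline>` open polyline, stroke `#ff8800` → cut (S885, F1523). Machine vertices: (66.2324,10.2493) → (137.2718,6.0470) → (116.3344,173.4656) → (142.1066,173.9102). Open path.

**Shape 3** — `<path>` cubic bezier, stroke `#ff8800` → cut (S885, F1523). Control points (SVG): P0=(116.3053,107.2465), P1=(110.2692,80.4679), P2=(39.9911,63.3267), P3=(32.9058,68.8730); sampled at t=k/4. Machine vertices: (116.3053,136.8446) → (101.7240,154.9176) → (74.9990,168.1532) → (48.0773,175.3278) → (32.9058,175.2181). Open path.

G21
G90
G0 X74.2287 Y112.2914
M3 S885
G1 X129.6984 Y112.2914 F1523
G1 X129.6984 Y29.4120
G1 X74.2287 Y29.4120
G1 X74.2287 Y112.2914
M5
G0 X66.2324 Y10.2493
M3 S885
G1 X137.2718 Y6.0470 F1523
G1 X116.3344 Y173.4656
G1 X142.1066 Y173.9102
M5
G0 X116.3053 Y136.8446
M3 S885
G1 X101.7240 Y154.9176 F1523
G1 X74.9990 Y168.1532
G1 X48.0773 Y175.3278
G1 X32.9058 Y175.2181
M5
G0 X0.0000 Y0.0000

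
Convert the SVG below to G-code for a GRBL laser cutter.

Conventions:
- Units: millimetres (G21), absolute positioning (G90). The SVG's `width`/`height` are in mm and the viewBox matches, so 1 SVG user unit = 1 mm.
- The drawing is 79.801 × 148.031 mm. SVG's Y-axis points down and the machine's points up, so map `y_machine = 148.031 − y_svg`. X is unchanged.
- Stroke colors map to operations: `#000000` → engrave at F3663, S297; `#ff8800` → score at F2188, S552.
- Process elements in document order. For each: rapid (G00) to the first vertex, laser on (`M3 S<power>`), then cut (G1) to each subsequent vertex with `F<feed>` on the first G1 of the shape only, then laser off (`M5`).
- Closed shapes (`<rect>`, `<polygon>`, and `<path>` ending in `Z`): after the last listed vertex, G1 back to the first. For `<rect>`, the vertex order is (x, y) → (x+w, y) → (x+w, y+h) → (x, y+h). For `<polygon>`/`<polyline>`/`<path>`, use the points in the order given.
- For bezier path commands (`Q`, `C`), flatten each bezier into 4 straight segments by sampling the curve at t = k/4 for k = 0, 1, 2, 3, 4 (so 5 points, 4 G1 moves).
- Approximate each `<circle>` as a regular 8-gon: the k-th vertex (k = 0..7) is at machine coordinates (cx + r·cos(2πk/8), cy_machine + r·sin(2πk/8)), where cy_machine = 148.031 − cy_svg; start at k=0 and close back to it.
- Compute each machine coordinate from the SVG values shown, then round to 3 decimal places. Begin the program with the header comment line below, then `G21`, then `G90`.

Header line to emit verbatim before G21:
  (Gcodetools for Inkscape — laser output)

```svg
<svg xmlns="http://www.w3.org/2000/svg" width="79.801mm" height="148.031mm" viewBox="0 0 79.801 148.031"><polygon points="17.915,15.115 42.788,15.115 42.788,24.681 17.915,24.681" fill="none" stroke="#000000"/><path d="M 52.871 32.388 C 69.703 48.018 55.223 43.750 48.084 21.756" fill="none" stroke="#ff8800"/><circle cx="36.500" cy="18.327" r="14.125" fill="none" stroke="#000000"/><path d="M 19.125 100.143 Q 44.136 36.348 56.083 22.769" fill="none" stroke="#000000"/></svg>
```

(Gcodetools for Inkscape — laser output)
G21
G90
G00 X17.915 Y132.916
M3 S297
G1 X42.788 Y132.916 F3663
G1 X42.788 Y123.350
G1 X17.915 Y123.350
G1 X17.915 Y132.916
M5
G00 X52.871 Y115.643
M3 S552
G1 X60.228 Y107.617 F2188
G1 X59.467 Y106.850
G1 X54.211 Y113.137
G1 X48.084 Y126.275
M5
G00 X50.625 Y129.704
M3 S297
G1 X46.488 Y139.692 F3663
G1 X36.500 Y143.829
G1 X26.512 Y139.692
G1 X22.375 Y129.704
G1 X26.512 Y119.716
G1 X36.500 Y115.579
G1 X46.488 Y119.716
G1 X50.625 Y129.704
M5
G00 X19.125 Y47.888
M3 S297
G1 X30.814 Y76.647 F3663
G1 X40.870 Y99.129
G1 X49.293 Y115.334
G1 X56.083 Y125.262
M5

Since the viewBox matches the mm dimensions, user units are millimetres directly. The only transform is the Y-flip y_m = 148.031 − y_svg.

Shape 1 is a rectangle drawn with `<polygon>`. Its stroke #000000 means engrave at S297, F3663. After flipping Y the toolpath is (17.915,132.916) → (42.788,132.916) → (42.788,123.350) → (17.915,123.350) → (17.915,132.916), returning to the start.

Shape 2 is a cubic bezier drawn with `<path>`. Its stroke #ff8800 means score at S552, F2188. After flipping Y the toolpath is (52.871,115.643) → (60.228,107.617) → (59.467,106.850) → (54.211,113.137) → (48.084,126.275).

Shape 3 is a circle drawn with `<circle>`. Its stroke #000000 means engrave at S297, F3663. After flipping Y the toolpath is (50.625,129.704) → (46.488,139.692) → (36.500,143.829) → (26.512,139.692) → (22.375,129.704) → (26.512,119.716) → (36.500,115.579) → (46.488,119.716) → (50.625,129.704), returning to the start.

Shape 4 is a quadratic bezier drawn with `<path>`. Its stroke #000000 means engrave at S297, F3663. After flipping Y the toolpath is (19.125,47.888) → (30.814,76.647) → (40.870,99.129) → (49.293,115.334) → (56.083,125.262).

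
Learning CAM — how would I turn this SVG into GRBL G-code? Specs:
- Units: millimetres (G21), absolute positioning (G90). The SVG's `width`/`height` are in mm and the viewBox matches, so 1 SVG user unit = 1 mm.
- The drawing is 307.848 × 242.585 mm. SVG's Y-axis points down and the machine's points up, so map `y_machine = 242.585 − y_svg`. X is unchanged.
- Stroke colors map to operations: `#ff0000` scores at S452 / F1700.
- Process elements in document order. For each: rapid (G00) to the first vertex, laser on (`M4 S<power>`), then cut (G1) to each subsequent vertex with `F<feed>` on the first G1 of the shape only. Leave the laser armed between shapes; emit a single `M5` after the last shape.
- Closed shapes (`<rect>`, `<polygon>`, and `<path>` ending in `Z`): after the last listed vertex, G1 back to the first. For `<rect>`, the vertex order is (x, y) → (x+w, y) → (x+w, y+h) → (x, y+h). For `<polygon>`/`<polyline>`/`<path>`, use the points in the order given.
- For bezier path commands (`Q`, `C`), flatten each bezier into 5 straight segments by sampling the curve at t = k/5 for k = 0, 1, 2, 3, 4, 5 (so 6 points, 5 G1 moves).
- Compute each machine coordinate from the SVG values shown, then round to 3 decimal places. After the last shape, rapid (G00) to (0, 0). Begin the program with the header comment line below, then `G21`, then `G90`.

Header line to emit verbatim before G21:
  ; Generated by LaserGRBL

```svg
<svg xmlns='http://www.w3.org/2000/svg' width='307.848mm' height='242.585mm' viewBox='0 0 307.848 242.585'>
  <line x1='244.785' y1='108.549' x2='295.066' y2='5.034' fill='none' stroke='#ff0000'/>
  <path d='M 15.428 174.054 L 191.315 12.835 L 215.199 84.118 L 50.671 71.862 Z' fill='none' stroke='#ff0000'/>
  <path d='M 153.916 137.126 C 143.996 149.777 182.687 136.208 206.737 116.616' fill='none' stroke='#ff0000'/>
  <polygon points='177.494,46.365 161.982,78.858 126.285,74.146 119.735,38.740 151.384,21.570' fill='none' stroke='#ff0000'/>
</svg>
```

1 u = 1 mm; y_m = 242.585 − y.

[1] `<line>` line segment, #ff0000→score S452 F1700: (244.785,134.036) → (295.066,237.551)

[2] `<path>` closed polygon, #ff0000→score S452 F1700: (15.428,68.531) → (191.315,229.750) → (215.199,158.467) → (50.671,170.723) → (15.428,68.531) (closed)

[3] `<path>` cubic bezier, #ff0000→score S452 F1700: (153.916,105.459) → (153.291,100.853) → (161.297,101.571) → (174.897,106.642) → (191.056,115.098) → (206.737,125.969)

[4] `<polygon>` regular polygon, #ff0000→score S452 F1700: (177.494,196.220) → (161.982,163.727) → (126.285,168.439) → (119.735,203.845) → (151.384,221.015) → (177.494,196.220) (closed)

; Generated by LaserGRBL
G21
G90
G00 X244.785 Y134.036
M4 S452
G1 X295.066 Y237.551 F1700
G00 X15.428 Y68.531
M4 S452
G1 X191.315 Y229.750 F1700
G1 X215.199 Y158.467
G1 X50.671 Y170.723
G1 X15.428 Y68.531
G00 X153.916 Y105.459
M4 S452
G1 X153.291 Y100.853 F1700
G1 X161.297 Y101.571
G1 X174.897 Y106.642
G1 X191.056 Y115.098
G1 X206.737 Y125.969
G00 X177.494 Y196.220
M4 S452
G1 X161.982 Y163.727 F1700
G1 X126.285 Y168.439
G1 X119.735 Y203.845
G1 X151.384 Y221.015
G1 X177.494 Y196.220
M5
G00 X0.000 Y0.000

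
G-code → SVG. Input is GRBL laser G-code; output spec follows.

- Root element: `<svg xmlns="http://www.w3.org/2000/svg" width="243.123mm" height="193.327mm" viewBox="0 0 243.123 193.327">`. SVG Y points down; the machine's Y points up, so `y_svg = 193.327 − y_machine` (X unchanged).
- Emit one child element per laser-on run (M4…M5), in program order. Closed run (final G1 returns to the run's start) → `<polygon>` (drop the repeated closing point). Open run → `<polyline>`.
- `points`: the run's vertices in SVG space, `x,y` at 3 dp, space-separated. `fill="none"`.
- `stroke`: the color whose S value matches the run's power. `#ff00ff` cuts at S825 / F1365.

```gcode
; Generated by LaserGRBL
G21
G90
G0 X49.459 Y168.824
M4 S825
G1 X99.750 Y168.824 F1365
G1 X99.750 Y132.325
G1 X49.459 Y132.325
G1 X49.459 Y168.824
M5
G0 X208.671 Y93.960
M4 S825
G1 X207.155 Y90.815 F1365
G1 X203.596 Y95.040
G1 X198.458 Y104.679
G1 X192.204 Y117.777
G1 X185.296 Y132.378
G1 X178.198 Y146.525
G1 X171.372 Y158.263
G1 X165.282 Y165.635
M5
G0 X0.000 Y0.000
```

Each laser-on run becomes one SVG element. Flip Y back into SVG space with y_svg = 193.327 − y_machine. Every run uses S825, so all elements get stroke `#ff00ff` (cut).

Run 1: The run returns to its start, so emit a `<polygon>` with points (Y-flipped): 49.459,24.503 99.750,24.503 99.750,61.002 49.459,61.002.

Run 2: The run is open, so emit a `<polyline>` with points (Y-flipped): 208.671,99.367 207.155,102.512 203.596,98.287 198.458,88.648 192.204,75.550 185.296,60.949 178.198,46.802 171.372,35.064 165.282,27.692.

<svg xmlns="http://www.w3.org/2000/svg" width="243.123mm" height="193.327mm" viewBox="0 0 243.123 193.327">
  <polygon points="49.459,24.503 99.750,24.503 99.750,61.002 49.459,61.002" fill="none" stroke="#ff00ff"/>
  <polyline points="208.671,99.367 207.155,102.512 203.596,98.287 198.458,88.648 192.204,75.550 185.296,60.949 178.198,46.802 171.372,35.064 165.282,27.692" fill="none" stroke="#ff00ff"/>
</svg>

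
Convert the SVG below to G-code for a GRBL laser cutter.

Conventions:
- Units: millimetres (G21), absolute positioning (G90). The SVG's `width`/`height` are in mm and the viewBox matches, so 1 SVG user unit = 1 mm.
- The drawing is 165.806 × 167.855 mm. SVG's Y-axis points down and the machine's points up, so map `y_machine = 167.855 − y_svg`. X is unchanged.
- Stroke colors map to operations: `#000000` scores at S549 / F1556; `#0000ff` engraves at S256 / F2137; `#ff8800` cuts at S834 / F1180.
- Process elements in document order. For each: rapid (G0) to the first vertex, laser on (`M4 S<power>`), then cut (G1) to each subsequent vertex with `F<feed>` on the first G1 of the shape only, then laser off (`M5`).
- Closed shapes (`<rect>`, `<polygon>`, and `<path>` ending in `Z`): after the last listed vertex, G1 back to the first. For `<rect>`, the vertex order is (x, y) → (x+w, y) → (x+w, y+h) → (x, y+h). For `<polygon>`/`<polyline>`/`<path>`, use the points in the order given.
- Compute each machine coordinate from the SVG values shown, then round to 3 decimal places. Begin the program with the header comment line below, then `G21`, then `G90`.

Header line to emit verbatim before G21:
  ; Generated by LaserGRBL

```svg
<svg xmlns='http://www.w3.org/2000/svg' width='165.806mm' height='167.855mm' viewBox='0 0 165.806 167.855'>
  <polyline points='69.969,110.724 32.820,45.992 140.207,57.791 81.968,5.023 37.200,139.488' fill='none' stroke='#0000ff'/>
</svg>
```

viewBox `0 0 165.806 167.855` with mm width/height → 1 unit = 1 mm. Flip: y_m = 167.855 − y_svg.

**Shape 1** — `<polyline>` open polyline, stroke `#0000ff` → engrave (S256, F2137). Machine vertices: (69.969,57.131) → (32.820,121.863) → (140.207,110.064) → (81.968,162.832) → (37.200,28.367). Open path.

; Generated by LaserGRBL
G21
G90
G0 X69.969 Y57.131
M4 S256
G1 X32.820 Y121.863 F2137
G1 X140.207 Y110.064
G1 X81.968 Y162.832
G1 X37.200 Y28.367
M5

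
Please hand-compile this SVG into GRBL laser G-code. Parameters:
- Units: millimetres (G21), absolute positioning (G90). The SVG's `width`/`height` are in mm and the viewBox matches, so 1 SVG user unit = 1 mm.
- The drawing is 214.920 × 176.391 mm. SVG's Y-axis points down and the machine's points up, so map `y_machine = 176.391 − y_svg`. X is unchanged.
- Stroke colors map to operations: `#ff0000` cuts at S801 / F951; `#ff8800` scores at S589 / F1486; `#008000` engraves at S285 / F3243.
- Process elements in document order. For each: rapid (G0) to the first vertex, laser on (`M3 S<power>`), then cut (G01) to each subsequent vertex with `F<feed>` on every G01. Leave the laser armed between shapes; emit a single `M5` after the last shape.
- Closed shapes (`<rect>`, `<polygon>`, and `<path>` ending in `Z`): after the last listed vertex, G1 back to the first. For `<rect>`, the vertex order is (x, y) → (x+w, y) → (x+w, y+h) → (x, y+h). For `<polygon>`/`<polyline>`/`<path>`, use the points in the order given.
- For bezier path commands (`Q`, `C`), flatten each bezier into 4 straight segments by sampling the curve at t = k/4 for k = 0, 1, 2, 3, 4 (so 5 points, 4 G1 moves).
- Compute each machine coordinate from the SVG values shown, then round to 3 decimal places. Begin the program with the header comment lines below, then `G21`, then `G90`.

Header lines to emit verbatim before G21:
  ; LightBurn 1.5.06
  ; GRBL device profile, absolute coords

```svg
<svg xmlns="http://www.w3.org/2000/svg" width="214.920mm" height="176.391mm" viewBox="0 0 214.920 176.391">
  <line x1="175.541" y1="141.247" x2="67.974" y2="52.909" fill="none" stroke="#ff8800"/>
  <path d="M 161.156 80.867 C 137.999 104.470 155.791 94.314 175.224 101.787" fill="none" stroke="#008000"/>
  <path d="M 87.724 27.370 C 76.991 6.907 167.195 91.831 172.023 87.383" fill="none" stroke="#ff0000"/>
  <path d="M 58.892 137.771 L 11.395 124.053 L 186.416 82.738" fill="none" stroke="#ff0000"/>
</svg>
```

Since the viewBox matches the mm dimensions, user units are millimetres directly. The only transform is the Y-flip y_m = 176.391 − y_svg.

Shape 1 is a line segment drawn with `<line>`. Its stroke #ff8800 means score at S589, F1486. After flipping Y the toolpath is (175.541,35.144) → (67.974,123.482).

Shape 2 is a cubic bezier drawn with `<path>`. Its stroke #008000 means engrave at S285, F3243. After flipping Y the toolpath is (161.156,95.524) → (150.852,83.349) → (152.219,79.015) → (161.571,77.706) → (175.224,74.604).

Shape 3 is a cubic bezier drawn with `<path>`. Its stroke #ff0000 means cut at S801, F951. After flipping Y the toolpath is (87.724,149.021) → (95.689,147.651) → (124.038,125.020) → (155.305,99.386) → (172.023,89.008).

Shape 4 is a open polyline drawn with `<path>`. Its stroke #ff0000 means cut at S801, F951. After flipping Y the toolpath is (58.892,38.620) → (11.395,52.338) → (186.416,93.653).

; LightBurn 1.5.06
; GRBL device profile, absolute coords
G21
G90
G0 X175.541 Y35.144
M3 S589
G01 X67.974 Y123.482 F1486
G0 X161.156 Y95.524
M3 S285
G01 X150.852 Y83.349 F3243
G01 X152.219 Y79.015 F3243
G01 X161.571 Y77.706 F3243
G01 X175.224 Y74.604 F3243
G0 X87.724 Y149.021
M3 S801
G01 X95.689 Y147.651 F951
G01 X124.038 Y125.020 F951
G01 X155.305 Y99.386 F951
G01 X172.023 Y89.008 F951
G0 X58.892 Y38.620
M3 S801
G01 X11.395 Y52.338 F951
G01 X186.416 Y93.653 F951
M5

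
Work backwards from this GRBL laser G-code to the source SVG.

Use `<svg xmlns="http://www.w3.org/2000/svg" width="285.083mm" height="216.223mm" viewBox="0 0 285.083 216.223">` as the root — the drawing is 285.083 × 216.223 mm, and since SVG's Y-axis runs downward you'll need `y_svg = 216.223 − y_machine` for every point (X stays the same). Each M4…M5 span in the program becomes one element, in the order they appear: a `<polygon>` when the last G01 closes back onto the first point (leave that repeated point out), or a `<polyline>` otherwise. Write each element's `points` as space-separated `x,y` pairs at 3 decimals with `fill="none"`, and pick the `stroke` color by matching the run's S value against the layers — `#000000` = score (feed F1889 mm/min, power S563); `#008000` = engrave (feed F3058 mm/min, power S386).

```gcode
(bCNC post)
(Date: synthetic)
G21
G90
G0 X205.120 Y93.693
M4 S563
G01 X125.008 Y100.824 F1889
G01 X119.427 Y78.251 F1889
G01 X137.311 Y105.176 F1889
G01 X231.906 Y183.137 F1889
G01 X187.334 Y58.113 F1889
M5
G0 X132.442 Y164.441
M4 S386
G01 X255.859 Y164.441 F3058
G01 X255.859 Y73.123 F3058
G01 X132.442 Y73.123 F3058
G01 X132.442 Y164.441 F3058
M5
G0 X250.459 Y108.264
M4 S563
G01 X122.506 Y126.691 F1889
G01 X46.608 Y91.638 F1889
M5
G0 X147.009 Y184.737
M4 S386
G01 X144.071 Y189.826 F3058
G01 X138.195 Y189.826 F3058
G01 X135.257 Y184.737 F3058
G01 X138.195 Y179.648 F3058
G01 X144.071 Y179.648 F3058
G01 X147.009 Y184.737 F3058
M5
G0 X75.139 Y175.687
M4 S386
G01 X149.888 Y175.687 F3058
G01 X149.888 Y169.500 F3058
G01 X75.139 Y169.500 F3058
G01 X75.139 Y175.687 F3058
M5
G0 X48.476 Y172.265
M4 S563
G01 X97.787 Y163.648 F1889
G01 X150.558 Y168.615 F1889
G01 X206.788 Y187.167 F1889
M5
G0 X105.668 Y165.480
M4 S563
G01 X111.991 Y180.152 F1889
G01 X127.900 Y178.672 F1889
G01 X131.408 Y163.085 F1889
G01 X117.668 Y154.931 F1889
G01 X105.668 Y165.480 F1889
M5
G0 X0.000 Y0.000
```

Machine Y-up, SVG Y-down with viewBox height 216.223, so y_svg = 216.223 − y_machine; X carries over.

Run 1: S563 ⇒ score layer `#000000`. The run is open, so emit a `<polyline>` with points (Y-flipped): 205.120,122.530 125.008,115.399 119.427,137.972 137.311,111.047 231.906,33.086 187.334,158.110.

Run 2: the run's S386 means `#008000` (engrave). The run returns to its start, so emit a `<polygon>` with points (Y-flipped): 132.442,51.782 255.859,51.782 255.859,143.100 132.442,143.100.

Run 3: the run's S563 means `#000000` (score). The run is open, so emit a `<polyline>` with points (Y-flipped): 250.459,107.959 122.506,89.532 46.608,124.585.

Run 4: power S386 maps to stroke `#008000` (engrave). The run returns to its start, so emit a `<polygon>` with points (Y-flipped): 147.009,31.486 144.071,26.397 138.195,26.397 135.257,31.486 138.195,36.575 144.071,36.575.

Run 5: S386 ⇒ engrave layer `#008000`. The run returns to its start, so emit a `<polygon>` with points (Y-flipped): 75.139,40.536 149.888,40.536 149.888,46.723 75.139,46.723.

Run 6: power S563 maps to stroke `#000000` (score). The run is open, so emit a `<polyline>` with points (Y-flipped): 48.476,43.958 97.787,52.575 150.558,47.608 206.788,29.056.

Run 7: the run's S563 means `#000000` (score). The run returns to its start, so emit a `<polygon>` with points (Y-flipped): 105.668,50.743 111.991,36.071 127.900,37.551 131.408,53.138 117.668,61.292.

<svg xmlns="http://www.w3.org/2000/svg" width="285.083mm" height="216.223mm" viewBox="0 0 285.083 216.223">
  <polyline points="205.120,122.530 125.008,115.399 119.427,137.972 137.311,111.047 231.906,33.086 187.334,158.110" fill="none" stroke="#000000"/>
  <polygon points="132.442,51.782 255.859,51.782 255.859,143.100 132.442,143.100" fill="none" stroke="#008000"/>
  <polyline points="250.459,107.959 122.506,89.532 46.608,124.585" fill="none" stroke="#000000"/>
  <polygon points="147.009,31.486 144.071,26.397 138.195,26.397 135.257,31.486 138.195,36.575 144.071,36.575" fill="none" stroke="#008000"/>
  <polygon points="75.139,40.536 149.888,40.536 149.888,46.723 75.139,46.723" fill="none" stroke="#008000"/>
  <polyline points="48.476,43.958 97.787,52.575 150.558,47.608 206.788,29.056" fill="none" stroke="#000000"/>
  <polygon points="105.668,50.743 111.991,36.071 127.900,37.551 131.408,53.138 117.668,61.292" fill="none" stroke="#000000"/>
</svg>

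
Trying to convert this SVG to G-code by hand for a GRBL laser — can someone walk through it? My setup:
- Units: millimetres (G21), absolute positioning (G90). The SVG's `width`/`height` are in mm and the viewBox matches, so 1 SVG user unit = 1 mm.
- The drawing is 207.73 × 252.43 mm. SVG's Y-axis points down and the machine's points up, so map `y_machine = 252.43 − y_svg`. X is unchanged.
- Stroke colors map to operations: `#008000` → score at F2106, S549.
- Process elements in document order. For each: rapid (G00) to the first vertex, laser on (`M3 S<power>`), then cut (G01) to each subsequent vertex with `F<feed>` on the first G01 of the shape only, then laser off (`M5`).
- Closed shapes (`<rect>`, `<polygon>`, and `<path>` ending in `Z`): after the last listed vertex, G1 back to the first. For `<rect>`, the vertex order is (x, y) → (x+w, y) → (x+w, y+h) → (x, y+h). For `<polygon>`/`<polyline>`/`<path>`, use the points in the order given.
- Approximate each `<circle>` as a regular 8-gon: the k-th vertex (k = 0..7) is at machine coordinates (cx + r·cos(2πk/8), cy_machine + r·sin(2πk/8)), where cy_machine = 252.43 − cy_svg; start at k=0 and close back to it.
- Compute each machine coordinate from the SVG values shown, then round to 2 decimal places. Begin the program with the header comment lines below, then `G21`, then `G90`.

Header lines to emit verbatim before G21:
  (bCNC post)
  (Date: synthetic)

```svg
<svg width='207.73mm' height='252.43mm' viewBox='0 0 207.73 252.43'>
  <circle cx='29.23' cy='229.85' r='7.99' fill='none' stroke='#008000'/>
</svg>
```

(bCNC post)
(Date: synthetic)
G21
G90
G00 X37.22 Y22.58
M3 S549
G01 X34.88 Y28.23 F2106
G01 X29.23 Y30.57
G01 X23.58 Y28.23
G01 X21.24 Y22.58
G01 X23.58 Y16.93
G01 X29.23 Y14.59
G01 X34.88 Y16.93
G01 X37.22 Y22.58
M5

viewBox `0 0 207.73 252.43` with mm width/height → 1 unit = 1 mm. Flip: y_m = 252.43 − y_svg.

**Shape 1** — `<circle>` circle, stroke `#008000` → score (S549, F2106). Machine vertices: (37.22,22.58) → (34.88,28.23) → (29.23,30.57) → (23.58,28.23) → (21.24,22.58) → (23.58,16.93) → (29.23,14.59) → (34.88,16.93) → (37.22,22.58). Closed: final G1 returns to the first vertex.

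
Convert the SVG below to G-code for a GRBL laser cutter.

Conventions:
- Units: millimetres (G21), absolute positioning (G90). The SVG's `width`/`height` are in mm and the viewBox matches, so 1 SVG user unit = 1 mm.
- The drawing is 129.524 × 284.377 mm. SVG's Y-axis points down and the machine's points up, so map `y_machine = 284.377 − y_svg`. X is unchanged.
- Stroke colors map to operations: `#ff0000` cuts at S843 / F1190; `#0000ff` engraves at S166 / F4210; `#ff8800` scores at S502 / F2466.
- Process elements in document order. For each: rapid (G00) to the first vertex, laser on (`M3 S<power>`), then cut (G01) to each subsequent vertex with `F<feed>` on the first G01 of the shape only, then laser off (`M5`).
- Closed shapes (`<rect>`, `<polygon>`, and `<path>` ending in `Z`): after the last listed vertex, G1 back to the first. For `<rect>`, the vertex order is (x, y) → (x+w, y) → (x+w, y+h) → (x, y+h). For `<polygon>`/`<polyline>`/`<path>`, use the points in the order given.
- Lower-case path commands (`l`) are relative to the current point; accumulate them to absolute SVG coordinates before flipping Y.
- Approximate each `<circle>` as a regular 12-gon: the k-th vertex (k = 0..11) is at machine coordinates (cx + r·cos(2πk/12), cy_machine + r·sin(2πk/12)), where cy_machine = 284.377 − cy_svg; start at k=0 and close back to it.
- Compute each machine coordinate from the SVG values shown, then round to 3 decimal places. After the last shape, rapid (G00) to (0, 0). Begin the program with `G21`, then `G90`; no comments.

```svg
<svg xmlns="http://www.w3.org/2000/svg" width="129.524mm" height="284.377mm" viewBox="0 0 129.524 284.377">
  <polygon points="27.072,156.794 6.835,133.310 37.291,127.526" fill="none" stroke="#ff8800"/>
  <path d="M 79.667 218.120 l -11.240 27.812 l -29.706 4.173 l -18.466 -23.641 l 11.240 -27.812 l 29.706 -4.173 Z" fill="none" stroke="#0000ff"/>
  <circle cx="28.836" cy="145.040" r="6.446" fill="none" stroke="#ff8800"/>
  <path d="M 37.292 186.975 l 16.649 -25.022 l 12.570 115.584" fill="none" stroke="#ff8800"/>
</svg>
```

G21
G90
G00 X27.072 Y127.583
M3 S502
G01 X6.835 Y151.067 F2466
G01 X37.291 Y156.851
G01 X27.072 Y127.583
M5
G00 X79.667 Y66.257
M3 S166
G01 X68.427 Y38.445 F4210
G01 X38.721 Y34.272
G01 X20.255 Y57.913
G01 X31.495 Y85.725
G01 X61.201 Y89.898
G01 X79.667 Y66.257
M5
G00 X35.282 Y139.337
M3 S502
G01 X34.418 Y142.560 F2466
G01 X32.059 Y144.919
G01 X28.836 Y145.783
G01 X25.613 Y144.919
G01 X23.254 Y142.560
G01 X22.390 Y139.337
G01 X23.254 Y136.114
G01 X25.613 Y133.755
G01 X28.836 Y132.891
G01 X32.059 Y133.755
G01 X34.418 Y136.114
G01 X35.282 Y139.337
M5
G00 X37.292 Y97.402
M3 S502
G01 X53.941 Y122.424 F2466
G01 X66.511 Y6.840
M5
G00 X0.000 Y0.000

viewBox `0 0 129.524 284.377` with mm width/height → 1 unit = 1 mm. Flip: y_m = 284.377 − y_svg.

**Shape 1** — `<polygon>` regular polygon, stroke `#ff8800` → score (S502, F2466). Machine vertices: (27.072,127.583) → (6.835,151.067) → (37.291,156.851) → (27.072,127.583). Closed: final G1 returns to the first vertex.

**Shape 2** — `<path>` regular polygon, stroke `#0000ff` → engrave (S166, F4210). Machine vertices: (79.667,66.257) → (68.427,38.445) → (38.721,34.272) → (20.255,57.913) → (31.495,85.725) → (61.201,89.898) → (79.667,66.257). Closed: final G1 returns to the first vertex.

**Shape 3** — `<circle>` circle, stroke `#ff8800` → score (S502, F2466). Machine vertices: (35.282,139.337) → (34.418,142.560) → (32.059,144.919) → (28.836,145.783) → (25.613,144.919) → (23.254,142.560) → (22.390,139.337) → (23.254,136.114) → (25.613,133.755) → (28.836,132.891) → (32.059,133.755) → (34.418,136.114) → (35.282,139.337). Closed: final G1 returns to the first vertex.

**Shape 4** — `<path>` open polyline, stroke `#ff8800` → score (S502, F2466). Machine vertices: (37.292,97.402) → (53.941,122.424) → (66.511,6.840). Open path.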